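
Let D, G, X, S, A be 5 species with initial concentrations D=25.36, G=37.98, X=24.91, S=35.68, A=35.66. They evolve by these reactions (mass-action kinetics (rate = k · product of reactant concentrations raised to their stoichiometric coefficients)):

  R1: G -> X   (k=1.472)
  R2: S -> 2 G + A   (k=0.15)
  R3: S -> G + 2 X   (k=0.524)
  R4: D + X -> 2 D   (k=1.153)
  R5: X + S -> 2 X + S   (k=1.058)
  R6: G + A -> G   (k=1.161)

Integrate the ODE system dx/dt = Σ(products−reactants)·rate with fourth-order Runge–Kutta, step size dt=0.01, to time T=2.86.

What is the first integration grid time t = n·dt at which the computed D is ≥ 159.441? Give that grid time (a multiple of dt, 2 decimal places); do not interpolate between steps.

Threshold first reached at t = 0.73

RK4 with dt=0.01: 286 steps to T=2.86. Trajectory (selected grid times):
t=0.00: D=25.36 G=37.98 X=24.91 S=35.68 A=35.66
t=0.32: D=127.61 G=30.41 X=0.65 S=28.76 A=0.12
t=0.64: D=153.87 G=24.38 X=0.40 S=23.18 A=0.12
t=0.72: D=159.31 G=23.07 X=0.36 S=21.96 A=0.12
t=0.73: D=159.97 G=22.91 X=0.35 S=21.81 A=0.12
t=0.95: D=173.08 G=19.70 X=0.27 S=18.81 A=0.12
t=1.27: D=188.50 G=15.83 X=0.20 S=15.16 A=0.12
t=1.59: D=200.60 G=12.73 X=0.15 S=12.22 A=0.12
t=1.91: D=210.18 G=10.24 X=0.11 S=9.85 A=0.12
t=2.22: D=217.59 G=8.29 X=0.09 S=7.99 A=0.12
t=2.54: D=223.72 G=6.68 X=0.07 S=6.44 A=0.12
t=2.86: D=228.62 G=5.38 X=0.05 S=5.19 A=0.12
D(0.72)=159.313 < 159.441 but D(0.73)=159.967 ≥ 159.441, so the first grid time is t=0.73.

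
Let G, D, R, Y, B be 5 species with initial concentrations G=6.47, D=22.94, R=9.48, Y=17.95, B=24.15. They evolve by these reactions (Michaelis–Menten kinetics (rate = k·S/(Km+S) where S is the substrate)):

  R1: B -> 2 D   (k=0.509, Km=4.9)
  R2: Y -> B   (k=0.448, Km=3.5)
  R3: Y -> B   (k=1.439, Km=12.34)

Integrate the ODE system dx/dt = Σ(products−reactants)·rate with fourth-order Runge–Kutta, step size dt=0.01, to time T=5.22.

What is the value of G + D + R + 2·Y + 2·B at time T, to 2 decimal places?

Check how each reaction changes W = G + D + R + 2·Y + 2·B (weight of products minus weight of reactants):
R1: B -> 2 D: (1·2) − (2·1) = 2 − 2 = 0
R2: Y -> B: (2·1) − (2·1) = 2 − 2 = 0
R3: Y -> B: (2·1) − (2·1) = 2 − 2 = 0
Every reaction leaves W unchanged, so W is conserved and no simulation is needed: W(T) = W(0) = 6.47 + 22.94 + 9.48 + 2·17.95 + 2·24.15 = 123.09

Value at T = 123.09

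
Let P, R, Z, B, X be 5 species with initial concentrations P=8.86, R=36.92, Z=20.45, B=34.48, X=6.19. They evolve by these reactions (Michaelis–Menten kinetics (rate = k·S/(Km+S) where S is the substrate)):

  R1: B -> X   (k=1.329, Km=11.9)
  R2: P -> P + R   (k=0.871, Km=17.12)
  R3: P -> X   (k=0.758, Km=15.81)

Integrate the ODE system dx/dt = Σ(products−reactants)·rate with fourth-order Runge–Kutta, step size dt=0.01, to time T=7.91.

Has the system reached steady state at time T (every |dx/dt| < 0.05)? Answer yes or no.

RK4 with dt=0.01: 791 steps to T=7.91. Trajectory (selected grid times):
t=0.00: P=8.86 R=36.92 Z=20.45 B=34.48 X=6.19
t=0.88: P=8.62 R=37.18 Z=20.45 B=33.61 X=7.29
t=1.76: P=8.39 R=37.43 Z=20.45 B=32.75 X=8.39
t=2.64: P=8.16 R=37.68 Z=20.45 B=31.90 X=9.47
t=3.52: P=7.94 R=37.93 Z=20.45 B=31.05 X=10.55
t=4.39: P=7.72 R=38.17 Z=20.45 B=30.22 X=11.60
t=5.27: P=7.50 R=38.40 Z=20.45 B=29.38 X=12.65
t=6.15: P=7.29 R=38.63 Z=20.45 B=28.55 X=13.69
t=7.03: P=7.08 R=38.86 Z=20.45 B=27.73 X=14.72
t=7.91: P=6.87 R=39.08 Z=20.45 B=26.92 X=15.74
Rates at T: R1=0.9216, R2=0.2496, R3=0.2297
dx/dt at T (Σ net stoichiometry × rate): P=-0.2297, R=+0.2496, Z=+0.0000, B=-0.9216, X=+1.1513
Largest |dx/dt| is |+1.1513| (X) ≥ 0.05 → not steady.

Steady state at T: no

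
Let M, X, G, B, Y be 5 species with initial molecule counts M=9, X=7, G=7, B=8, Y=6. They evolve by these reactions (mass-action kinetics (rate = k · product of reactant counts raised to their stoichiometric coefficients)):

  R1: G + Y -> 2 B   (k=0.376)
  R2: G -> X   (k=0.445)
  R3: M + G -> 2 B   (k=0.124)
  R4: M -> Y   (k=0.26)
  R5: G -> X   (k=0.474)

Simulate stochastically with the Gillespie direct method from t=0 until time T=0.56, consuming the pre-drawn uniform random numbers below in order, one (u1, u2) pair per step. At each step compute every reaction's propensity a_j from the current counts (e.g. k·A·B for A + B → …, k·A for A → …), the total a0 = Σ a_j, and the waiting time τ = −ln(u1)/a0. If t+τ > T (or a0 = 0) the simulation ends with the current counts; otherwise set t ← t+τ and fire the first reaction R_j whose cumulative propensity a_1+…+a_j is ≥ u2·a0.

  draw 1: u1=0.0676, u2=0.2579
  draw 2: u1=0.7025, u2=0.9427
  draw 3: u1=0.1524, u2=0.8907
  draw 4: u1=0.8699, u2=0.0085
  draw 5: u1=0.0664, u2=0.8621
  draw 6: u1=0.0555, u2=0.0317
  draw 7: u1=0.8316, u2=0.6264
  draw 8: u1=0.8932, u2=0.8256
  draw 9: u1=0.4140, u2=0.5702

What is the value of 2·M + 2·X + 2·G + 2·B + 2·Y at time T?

Value at T = 74

Check how each reaction changes W = 2·M + 2·X + 2·G + 2·B + 2·Y (weight of products minus weight of reactants):
R1: G + Y -> 2 B: (2·2) − (2·1 + 2·1) = 4 − 4 = 0
R2: G -> X: (2·1) − (2·1) = 2 − 2 = 0
R3: M + G -> 2 B: (2·2) − (2·1 + 2·1) = 4 − 4 = 0
R4: M -> Y: (2·1) − (2·1) = 2 − 2 = 0
R5: G -> X: (2·1) − (2·1) = 2 − 2 = 0
Every reaction leaves W unchanged, so W is conserved and no simulation is needed: W(T) = W(0) = 2·9 + 2·7 + 2·7 + 2·8 + 2·6 = 74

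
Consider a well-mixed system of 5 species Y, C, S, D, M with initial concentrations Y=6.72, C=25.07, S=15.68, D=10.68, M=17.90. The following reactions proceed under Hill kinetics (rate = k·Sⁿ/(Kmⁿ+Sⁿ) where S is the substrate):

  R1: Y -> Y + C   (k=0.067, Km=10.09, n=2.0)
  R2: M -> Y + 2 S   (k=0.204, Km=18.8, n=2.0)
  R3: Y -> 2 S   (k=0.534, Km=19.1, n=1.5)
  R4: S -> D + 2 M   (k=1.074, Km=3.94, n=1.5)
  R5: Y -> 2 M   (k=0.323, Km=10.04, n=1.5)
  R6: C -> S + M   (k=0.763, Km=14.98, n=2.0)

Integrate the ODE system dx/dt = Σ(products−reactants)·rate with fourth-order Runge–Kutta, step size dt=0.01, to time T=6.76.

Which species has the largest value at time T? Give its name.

Dominant species at T: M

RK4 with dt=0.01: 676 steps to T=6.76. Trajectory (selected grid times):
t=0.00: Y=6.72 C=25.07 S=15.68 D=10.68 M=17.90
t=0.75: Y=6.64 C=24.67 S=15.68 D=11.40 M=19.84
t=1.50: Y=6.58 C=24.26 S=15.68 D=12.11 M=21.78
t=2.25: Y=6.52 C=23.87 S=15.69 D=12.83 M=23.70
t=3.00: Y=6.46 C=23.47 S=15.71 D=13.54 M=25.60
t=3.76: Y=6.42 C=23.08 S=15.74 D=14.27 M=27.53
t=4.51: Y=6.38 C=22.69 S=15.76 D=14.98 M=29.42
t=5.26: Y=6.34 C=22.31 S=15.79 D=15.70 M=31.30
t=6.01: Y=6.31 C=21.93 S=15.83 D=16.42 M=33.17
t=6.76: Y=6.28 C=21.56 S=15.86 D=17.13 M=35.03
At T=6.76: Y=6.28 C=21.56 S=15.86 D=17.13 M=35.03; the largest is M.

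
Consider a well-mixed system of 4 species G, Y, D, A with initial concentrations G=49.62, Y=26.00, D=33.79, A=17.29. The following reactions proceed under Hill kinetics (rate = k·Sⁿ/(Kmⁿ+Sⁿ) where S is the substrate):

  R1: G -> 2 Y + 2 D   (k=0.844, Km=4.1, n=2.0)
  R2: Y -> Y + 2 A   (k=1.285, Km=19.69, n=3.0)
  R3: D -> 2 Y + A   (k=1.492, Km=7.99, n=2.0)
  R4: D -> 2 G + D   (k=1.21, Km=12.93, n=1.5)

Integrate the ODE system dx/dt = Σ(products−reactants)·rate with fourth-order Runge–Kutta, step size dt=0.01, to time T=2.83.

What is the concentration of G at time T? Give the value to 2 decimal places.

RK4 with dt=0.01: 283 steps to T=2.83. Trajectory (selected grid times):
t=0.00: G=49.62 Y=26.00 D=33.79 A=17.29
t=0.31: G=49.97 Y=27.40 D=33.87 A=18.30
t=0.63: G=50.33 Y=28.84 D=33.96 A=19.36
t=0.94: G=50.67 Y=30.23 D=34.04 A=20.41
t=1.26: G=51.03 Y=31.68 D=34.12 A=21.52
t=1.57: G=51.38 Y=33.07 D=34.20 A=22.61
t=1.89: G=51.74 Y=34.51 D=34.29 A=23.75
t=2.20: G=52.09 Y=35.91 D=34.37 A=24.87
t=2.52: G=52.45 Y=37.36 D=34.45 A=26.03
t=2.83: G=52.80 Y=38.75 D=34.53 A=27.17
Read off G at T=2.83: 52.80

G at T = 52.80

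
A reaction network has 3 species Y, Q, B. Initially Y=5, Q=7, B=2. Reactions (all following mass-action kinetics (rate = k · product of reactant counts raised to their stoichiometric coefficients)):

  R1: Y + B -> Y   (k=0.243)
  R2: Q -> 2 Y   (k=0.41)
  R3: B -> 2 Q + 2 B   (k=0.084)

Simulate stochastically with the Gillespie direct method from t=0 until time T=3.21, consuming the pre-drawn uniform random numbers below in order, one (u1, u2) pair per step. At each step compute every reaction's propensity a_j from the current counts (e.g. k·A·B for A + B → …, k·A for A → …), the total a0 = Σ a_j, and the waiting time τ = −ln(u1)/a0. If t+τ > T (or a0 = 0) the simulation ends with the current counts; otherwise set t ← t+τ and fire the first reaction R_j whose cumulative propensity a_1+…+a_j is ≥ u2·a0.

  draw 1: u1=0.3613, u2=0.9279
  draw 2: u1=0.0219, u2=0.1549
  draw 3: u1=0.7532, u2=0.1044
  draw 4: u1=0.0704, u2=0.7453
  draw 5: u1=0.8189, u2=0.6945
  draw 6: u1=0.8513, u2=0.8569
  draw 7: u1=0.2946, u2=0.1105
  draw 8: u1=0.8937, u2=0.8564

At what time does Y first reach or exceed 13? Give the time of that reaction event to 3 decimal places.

t=0.000: Y=5 Q=7 B=2
Draw 1: a1=2.430, a2=2.870, a3=0.168, a0=5.468; τ=−ln(0.3613)/5.468=0.186 → t=0.186; u2·a0=0.9279·5.468=5.074; a1=2.430 < 5.074 ≤ a1+a2=5.300 → R2 fires; Y=7 Q=6 B=2
Draw 2: a1=3.402, a2=2.460, a3=0.168, a0=6.030; τ=−ln(0.0219)/6.030=0.634 → t=0.820; u2·a0=0.1549·6.030=0.934 ≤ a1=3.402 → R1 fires; Y=7 Q=6 B=1
Draw 3: a1=1.701, a2=2.460, a3=0.084, a0=4.245; τ=−ln(0.7532)/4.245=0.067 → t=0.887; u2·a0=0.1044·4.245=0.443 ≤ a1=1.701 → R1 fires; Y=7 Q=6 B=0
Draw 4: a1=0.000, a2=2.460, a3=0.000, a0=2.460; τ=−ln(0.0704)/2.460=1.079 → t=1.965; u2·a0=0.7453·2.460=1.833; a1=0.000 < 1.833 ≤ a1+a2=2.460 → R2 fires; Y=9 Q=5 B=0
Draw 5: a1=0.000, a2=2.050, a3=0.000, a0=2.050; τ=−ln(0.8189)/2.050=0.097 → t=2.063; u2·a0=0.6945·2.050=1.424; a1=0.000 < 1.424 ≤ a1+a2=2.050 → R2 fires; Y=11 Q=4 B=0
Draw 6: a1=0.000, a2=1.640, a3=0.000, a0=1.640; τ=−ln(0.8513)/1.640=0.098 → t=2.161; u2·a0=0.8569·1.640=1.405; a1=0.000 < 1.405 ≤ a1+a2=1.640 → R2 fires; Y=13 Q=3 B=0
Draw 7: a1=0.000, a2=1.230, a3=0.000, a0=1.230; τ=−ln(0.2946)/1.230=0.994 → t=3.155; u2·a0=0.1105·1.230=0.136; a1=0.000 < 0.136 ≤ a1+a2=1.230 → R2 fires; Y=15 Q=2 B=0
Draw 8: a1=0.000, a2=0.820, a3=0.000, a0=0.820; τ=−ln(0.8937)/0.820=0.137 → t=3.292 > T=3.21: stop.
Y first becomes ≥ 13 when it reaches 13 at the event at t=2.161.

Threshold first reached at t = 2.161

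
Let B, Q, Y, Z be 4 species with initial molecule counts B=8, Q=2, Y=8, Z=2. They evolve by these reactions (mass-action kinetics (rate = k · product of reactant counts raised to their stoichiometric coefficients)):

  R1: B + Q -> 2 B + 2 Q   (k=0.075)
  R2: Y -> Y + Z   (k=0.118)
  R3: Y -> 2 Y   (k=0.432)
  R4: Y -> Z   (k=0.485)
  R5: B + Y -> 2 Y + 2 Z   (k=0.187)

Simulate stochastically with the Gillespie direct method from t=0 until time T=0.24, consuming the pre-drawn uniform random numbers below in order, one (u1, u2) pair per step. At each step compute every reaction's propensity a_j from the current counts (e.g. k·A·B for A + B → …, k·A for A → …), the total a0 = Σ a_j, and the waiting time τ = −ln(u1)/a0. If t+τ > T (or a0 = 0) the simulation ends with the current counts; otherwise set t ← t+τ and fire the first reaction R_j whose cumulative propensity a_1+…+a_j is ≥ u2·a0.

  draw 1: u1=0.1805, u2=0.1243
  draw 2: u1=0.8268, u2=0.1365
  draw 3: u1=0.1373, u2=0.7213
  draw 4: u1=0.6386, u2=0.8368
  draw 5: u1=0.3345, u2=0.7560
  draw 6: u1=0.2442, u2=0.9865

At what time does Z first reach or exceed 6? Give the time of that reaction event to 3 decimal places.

t=0.000: B=8 Q=2 Y=8 Z=2
Draw 1: a1=1.200, a2=0.944, a3=3.456, a4=3.880, a5=11.968, a0=21.448; τ=−ln(0.1805)/21.448=0.080 → t=0.080; u2·a0=0.1243·21.448=2.666; a1+a2=2.144 < 2.666 ≤ a1+…+a3=5.600 → R3 fires; B=8 Q=2 Y=9 Z=2
Draw 2: a1=1.200, a2=1.062, a3=3.888, a4=4.365, a5=13.464, a0=23.979; τ=−ln(0.8268)/23.979=0.008 → t=0.088; u2·a0=0.1365·23.979=3.273; a1+a2=2.262 < 3.273 ≤ a1+…+a3=6.150 → R3 fires; B=8 Q=2 Y=10 Z=2
Draw 3: a1=1.200, a2=1.180, a3=4.320, a4=4.850, a5=14.960, a0=26.510; τ=−ln(0.1373)/26.510=0.075 → t=0.163; u2·a0=0.7213·26.510=19.122; a1+…+a4=11.550 < 19.122 ≤ a1+…+a5=26.510 → R5 fires; B=7 Q=2 Y=11 Z=4
Draw 4: a1=1.050, a2=1.298, a3=4.752, a4=5.335, a5=14.399, a0=26.834; τ=−ln(0.6386)/26.834=0.017 → t=0.179; u2·a0=0.8368·26.834=22.455; a1+…+a4=12.435 < 22.455 ≤ a1+…+a5=26.834 → R5 fires; B=6 Q=2 Y=12 Z=6
Draw 5: a1=0.900, a2=1.416, a3=5.184, a4=5.820, a5=13.464, a0=26.784; τ=−ln(0.3345)/26.784=0.041 → t=0.220; u2·a0=0.7560·26.784=20.249; a1+…+a4=13.320 < 20.249 ≤ a1+…+a5=26.784 → R5 fires; B=5 Q=2 Y=13 Z=8
Draw 6: a1=0.750, a2=1.534, a3=5.616, a4=6.305, a5=12.155, a0=26.360; τ=−ln(0.2442)/26.360=0.053 → t=0.274 > T=0.24: stop.
Z first becomes ≥ 6 when it reaches 6 at the event at t=0.179.

Threshold first reached at t = 0.179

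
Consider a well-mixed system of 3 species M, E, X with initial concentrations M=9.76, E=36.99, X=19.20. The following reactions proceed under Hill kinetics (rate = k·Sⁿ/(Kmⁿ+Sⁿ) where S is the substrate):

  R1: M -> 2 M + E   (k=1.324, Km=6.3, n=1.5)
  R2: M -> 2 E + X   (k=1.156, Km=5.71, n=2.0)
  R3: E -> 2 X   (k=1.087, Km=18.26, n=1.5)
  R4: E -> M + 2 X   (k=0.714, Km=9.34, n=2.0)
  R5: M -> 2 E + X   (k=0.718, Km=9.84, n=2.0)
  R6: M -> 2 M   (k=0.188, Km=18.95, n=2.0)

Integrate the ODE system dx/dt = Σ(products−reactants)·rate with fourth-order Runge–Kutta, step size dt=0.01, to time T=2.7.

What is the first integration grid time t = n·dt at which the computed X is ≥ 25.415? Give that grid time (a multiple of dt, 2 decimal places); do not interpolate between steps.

Threshold first reached at t = 1.48

RK4 with dt=0.01: 270 steps to T=2.7. Trajectory (selected grid times):
t=0.00: M=9.76 E=36.99 X=19.20
t=0.30: M=9.87 E=37.54 X=20.46
t=0.60: M=9.98 E=38.10 X=21.72
t=0.90: M=10.09 E=38.66 X=22.98
t=1.20: M=10.19 E=39.22 X=24.26
t=1.47: M=10.29 E=39.74 X=25.41
t=1.48: M=10.29 E=39.76 X=25.45
t=1.50: M=10.30 E=39.79 X=25.54
t=1.80: M=10.41 E=40.37 X=26.82
t=2.10: M=10.51 E=40.95 X=28.11
t=2.40: M=10.62 E=41.53 X=29.40
t=2.70: M=10.72 E=42.12 X=30.70
X(1.47)=25.407 < 25.415 but X(1.48)=25.450 ≥ 25.415, so the first grid time is t=1.48.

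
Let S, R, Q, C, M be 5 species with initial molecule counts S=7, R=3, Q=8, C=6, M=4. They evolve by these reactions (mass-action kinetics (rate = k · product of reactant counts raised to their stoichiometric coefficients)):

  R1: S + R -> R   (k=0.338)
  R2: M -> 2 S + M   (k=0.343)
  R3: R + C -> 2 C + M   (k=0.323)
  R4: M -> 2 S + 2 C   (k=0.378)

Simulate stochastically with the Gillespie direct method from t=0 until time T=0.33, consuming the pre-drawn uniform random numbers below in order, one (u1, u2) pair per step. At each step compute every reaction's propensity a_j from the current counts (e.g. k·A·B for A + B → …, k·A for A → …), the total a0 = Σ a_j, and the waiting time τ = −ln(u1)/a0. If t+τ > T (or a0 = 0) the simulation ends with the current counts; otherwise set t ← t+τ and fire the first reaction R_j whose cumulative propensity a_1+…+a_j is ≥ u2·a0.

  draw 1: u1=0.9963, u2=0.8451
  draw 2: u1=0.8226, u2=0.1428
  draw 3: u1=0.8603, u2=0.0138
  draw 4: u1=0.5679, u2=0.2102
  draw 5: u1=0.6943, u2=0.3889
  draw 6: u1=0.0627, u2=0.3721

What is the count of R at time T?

R at T = 2

t=0.000: S=7 R=3 Q=8 C=6 M=4
Draw 1: a1=7.098, a2=1.372, a3=5.814, a4=1.512, a0=15.796; τ=−ln(0.9963)/15.796=0.000 → t=0.000; u2·a0=0.8451·15.796=13.349; a1+a2=8.470 < 13.349 ≤ a1+…+a3=14.284 → R3 fires; S=7 R=2 Q=8 C=7 M=5
Draw 2: a1=4.732, a2=1.715, a3=4.522, a4=1.890, a0=12.859; τ=−ln(0.8226)/12.859=0.015 → t=0.015; u2·a0=0.1428·12.859=1.836 ≤ a1=4.732 → R1 fires; S=6 R=2 Q=8 C=7 M=5
Draw 3: a1=4.056, a2=1.715, a3=4.522, a4=1.890, a0=12.183; τ=−ln(0.8603)/12.183=0.012 → t=0.028; u2·a0=0.0138·12.183=0.168 ≤ a1=4.056 → R1 fires; S=5 R=2 Q=8 C=7 M=5
Draw 4: a1=3.380, a2=1.715, a3=4.522, a4=1.890, a0=11.507; τ=−ln(0.5679)/11.507=0.049 → t=0.077; u2·a0=0.2102·11.507=2.419 ≤ a1=3.380 → R1 fires; S=4 R=2 Q=8 C=7 M=5
Draw 5: a1=2.704, a2=1.715, a3=4.522, a4=1.890, a0=10.831; τ=−ln(0.6943)/10.831=0.034 → t=0.111; u2·a0=0.3889·10.831=4.212; a1=2.704 < 4.212 ≤ a1+a2=4.419 → R2 fires; S=6 R=2 Q=8 C=7 M=5
Draw 6: a1=4.056, a2=1.715, a3=4.522, a4=1.890, a0=12.183; τ=−ln(0.0627)/12.183=0.227 → t=0.338 > T=0.33: stop.
Read off R at T=0.33: 2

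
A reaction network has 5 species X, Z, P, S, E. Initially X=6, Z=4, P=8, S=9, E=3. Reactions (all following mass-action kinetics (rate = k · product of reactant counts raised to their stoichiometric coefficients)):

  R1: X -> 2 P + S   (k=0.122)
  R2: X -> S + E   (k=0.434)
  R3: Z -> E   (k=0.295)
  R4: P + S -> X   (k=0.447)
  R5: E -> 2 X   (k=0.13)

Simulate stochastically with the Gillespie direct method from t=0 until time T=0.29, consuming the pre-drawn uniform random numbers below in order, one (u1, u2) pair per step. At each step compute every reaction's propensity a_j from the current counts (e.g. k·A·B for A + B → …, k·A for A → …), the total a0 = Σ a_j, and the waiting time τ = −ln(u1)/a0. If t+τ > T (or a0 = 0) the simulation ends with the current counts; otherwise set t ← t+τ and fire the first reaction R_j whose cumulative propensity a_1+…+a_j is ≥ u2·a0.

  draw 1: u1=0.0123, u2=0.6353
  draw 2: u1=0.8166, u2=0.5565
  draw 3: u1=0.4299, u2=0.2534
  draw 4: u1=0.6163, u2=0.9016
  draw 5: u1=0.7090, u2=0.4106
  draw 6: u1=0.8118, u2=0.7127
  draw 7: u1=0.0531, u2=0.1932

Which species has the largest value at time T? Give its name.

t=0.000: X=6 Z=4 P=8 S=9 E=3
Draw 1: a1=0.732, a2=2.604, a3=1.180, a4=32.184, a5=0.390, a0=37.090; τ=−ln(0.0123)/37.090=0.119 → t=0.119; u2·a0=0.6353·37.090=23.563; a1+…+a3=4.516 < 23.563 ≤ a1+…+a4=36.700 → R4 fires; X=7 Z=4 P=7 S=8 E=3
Draw 2: a1=0.854, a2=3.038, a3=1.180, a4=25.032, a5=0.390, a0=30.494; τ=−ln(0.8166)/30.494=0.007 → t=0.125; u2·a0=0.5565·30.494=16.970; a1+…+a3=5.072 < 16.970 ≤ a1+…+a4=30.104 → R4 fires; X=8 Z=4 P=6 S=7 E=3
Draw 3: a1=0.976, a2=3.472, a3=1.180, a4=18.774, a5=0.390, a0=24.792; τ=−ln(0.4299)/24.792=0.034 → t=0.159; u2·a0=0.2534·24.792=6.282; a1+…+a3=5.628 < 6.282 ≤ a1+…+a4=24.402 → R4 fires; X=9 Z=4 P=5 S=6 E=3
Draw 4: a1=1.098, a2=3.906, a3=1.180, a4=13.410, a5=0.390, a0=19.984; τ=−ln(0.6163)/19.984=0.024 → t=0.183; u2·a0=0.9016·19.984=18.018; a1+…+a3=6.184 < 18.018 ≤ a1+…+a4=19.594 → R4 fires; X=10 Z=4 P=4 S=5 E=3
Draw 5: a1=1.220, a2=4.340, a3=1.180, a4=8.940, a5=0.390, a0=16.070; τ=−ln(0.7090)/16.070=0.021 → t=0.205; u2·a0=0.4106·16.070=6.598; a1+a2=5.560 < 6.598 ≤ a1+…+a3=6.740 → R3 fires; X=10 Z=3 P=4 S=5 E=4
Draw 6: a1=1.220, a2=4.340, a3=0.885, a4=8.940, a5=0.520, a0=15.905; τ=−ln(0.8118)/15.905=0.013 → t=0.218; u2·a0=0.7127·15.905=11.335; a1+…+a3=6.445 < 11.335 ≤ a1+…+a4=15.385 → R4 fires; X=11 Z=3 P=3 S=4 E=4
Draw 7: a1=1.342, a2=4.774, a3=0.885, a4=5.364, a5=0.520, a0=12.885; τ=−ln(0.0531)/12.885=0.228 → t=0.446 > T=0.29: stop.
At T=0.29: X=11 Z=3 P=3 S=4 E=4; the largest is X.

Dominant species at T: X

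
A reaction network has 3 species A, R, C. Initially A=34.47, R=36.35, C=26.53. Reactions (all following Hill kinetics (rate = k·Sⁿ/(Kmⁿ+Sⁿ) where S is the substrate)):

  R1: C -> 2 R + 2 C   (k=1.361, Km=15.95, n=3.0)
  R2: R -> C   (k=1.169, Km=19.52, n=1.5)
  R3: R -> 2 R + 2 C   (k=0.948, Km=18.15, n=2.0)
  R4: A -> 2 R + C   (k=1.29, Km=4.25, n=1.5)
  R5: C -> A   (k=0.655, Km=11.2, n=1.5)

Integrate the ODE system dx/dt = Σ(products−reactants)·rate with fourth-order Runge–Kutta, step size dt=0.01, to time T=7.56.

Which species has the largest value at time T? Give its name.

RK4 with dt=0.01: 756 steps to T=7.56. Trajectory (selected grid times):
t=0.00: A=34.47 R=36.35 C=26.53
t=0.84: A=33.87 R=40.29 C=30.12
t=1.68: A=33.29 R=44.33 C=33.81
t=2.52: A=32.72 R=48.41 C=37.58
t=3.36: A=32.17 R=52.54 C=41.41
t=4.20: A=31.62 R=56.69 C=45.28
t=5.04: A=31.08 R=60.86 C=49.20
t=5.88: A=30.55 R=65.04 C=53.15
t=6.72: A=30.02 R=69.23 C=57.13
t=7.56: A=29.50 R=73.41 C=61.12
At T=7.56: A=29.50 R=73.41 C=61.12; the largest is R.

Dominant species at T: R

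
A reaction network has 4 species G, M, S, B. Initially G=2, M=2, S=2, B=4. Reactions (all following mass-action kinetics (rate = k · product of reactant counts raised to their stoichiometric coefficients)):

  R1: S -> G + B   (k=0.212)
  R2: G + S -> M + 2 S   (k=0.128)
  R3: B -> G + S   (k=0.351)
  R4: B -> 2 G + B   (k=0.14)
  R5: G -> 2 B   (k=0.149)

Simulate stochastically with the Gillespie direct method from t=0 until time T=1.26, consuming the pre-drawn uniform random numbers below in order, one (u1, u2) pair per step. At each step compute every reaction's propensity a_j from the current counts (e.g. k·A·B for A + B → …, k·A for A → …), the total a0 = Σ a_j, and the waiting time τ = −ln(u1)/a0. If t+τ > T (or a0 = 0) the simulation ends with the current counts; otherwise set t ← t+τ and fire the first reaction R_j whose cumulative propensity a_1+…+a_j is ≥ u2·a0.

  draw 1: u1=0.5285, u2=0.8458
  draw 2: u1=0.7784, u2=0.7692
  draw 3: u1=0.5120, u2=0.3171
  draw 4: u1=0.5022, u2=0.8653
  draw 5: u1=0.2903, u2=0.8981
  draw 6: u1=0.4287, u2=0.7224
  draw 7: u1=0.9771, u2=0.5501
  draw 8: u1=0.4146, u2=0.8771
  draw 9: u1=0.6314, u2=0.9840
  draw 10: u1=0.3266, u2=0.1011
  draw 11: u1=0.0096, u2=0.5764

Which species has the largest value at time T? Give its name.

Dominant species at T: B

t=0.000: G=2 M=2 S=2 B=4
Draw 1: a1=0.424, a2=0.512, a3=1.404, a4=0.560, a5=0.298, a0=3.198; τ=−ln(0.5285)/3.198=0.199 → t=0.199; u2·a0=0.8458·3.198=2.705; a1+…+a3=2.340 < 2.705 ≤ a1+…+a4=2.900 → R4 fires; G=4 M=2 S=2 B=4
Draw 2: a1=0.424, a2=1.024, a3=1.404, a4=0.560, a5=0.596, a0=4.008; τ=−ln(0.7784)/4.008=0.063 → t=0.262; u2·a0=0.7692·4.008=3.083; a1+…+a3=2.852 < 3.083 ≤ a1+…+a4=3.412 → R4 fires; G=6 M=2 S=2 B=4
Draw 3: a1=0.424, a2=1.536, a3=1.404, a4=0.560, a5=0.894, a0=4.818; τ=−ln(0.5120)/4.818=0.139 → t=0.401; u2·a0=0.3171·4.818=1.528; a1=0.424 < 1.528 ≤ a1+a2=1.960 → R2 fires; G=5 M=3 S=3 B=4
Draw 4: a1=0.636, a2=1.920, a3=1.404, a4=0.560, a5=0.745, a0=5.265; τ=−ln(0.5022)/5.265=0.131 → t=0.532; u2·a0=0.8653·5.265=4.556; a1+…+a4=4.520 < 4.556 ≤ a1+…+a5=5.265 → R5 fires; G=4 M=3 S=3 B=6
Draw 5: a1=0.636, a2=1.536, a3=2.106, a4=0.840, a5=0.596, a0=5.714; τ=−ln(0.2903)/5.714=0.216 → t=0.748; u2·a0=0.8981·5.714=5.132; a1+…+a4=5.118 < 5.132 ≤ a1+…+a5=5.714 → R5 fires; G=3 M=3 S=3 B=8
Draw 6: a1=0.636, a2=1.152, a3=2.808, a4=1.120, a5=0.447, a0=6.163; τ=−ln(0.4287)/6.163=0.137 → t=0.886; u2·a0=0.7224·6.163=4.452; a1+a2=1.788 < 4.452 ≤ a1+…+a3=4.596 → R3 fires; G=4 M=3 S=4 B=7
Draw 7: a1=0.848, a2=2.048, a3=2.457, a4=0.980, a5=0.596, a0=6.929; τ=−ln(0.9771)/6.929=0.003 → t=0.889; u2·a0=0.5501·6.929=3.812; a1+a2=2.896 < 3.812 ≤ a1+…+a3=5.353 → R3 fires; G=5 M=3 S=5 B=6
Draw 8: a1=1.060, a2=3.200, a3=2.106, a4=0.840, a5=0.745, a0=7.951; τ=−ln(0.4146)/7.951=0.111 → t=1.000; u2·a0=0.8771·7.951=6.974; a1+…+a3=6.366 < 6.974 ≤ a1+…+a4=7.206 → R4 fires; G=7 M=3 S=5 B=6
Draw 9: a1=1.060, a2=4.480, a3=2.106, a4=0.840, a5=1.043, a0=9.529; τ=−ln(0.6314)/9.529=0.048 → t=1.048; u2·a0=0.9840·9.529=9.377; a1+…+a4=8.486 < 9.377 ≤ a1+…+a5=9.529 → R5 fires; G=6 M=3 S=5 B=8
Draw 10: a1=1.060, a2=3.840, a3=2.808, a4=1.120, a5=0.894, a0=9.722; τ=−ln(0.3266)/9.722=0.115 → t=1.163; u2·a0=0.1011·9.722=0.983 ≤ a1=1.060 → R1 fires; G=7 M=3 S=4 B=9
Draw 11: a1=0.848, a2=3.584, a3=3.159, a4=1.260, a5=1.043, a0=9.894; τ=−ln(0.0096)/9.894=0.470 → t=1.633 > T=1.26: stop.
At T=1.26: G=7 M=3 S=4 B=9; the largest is B.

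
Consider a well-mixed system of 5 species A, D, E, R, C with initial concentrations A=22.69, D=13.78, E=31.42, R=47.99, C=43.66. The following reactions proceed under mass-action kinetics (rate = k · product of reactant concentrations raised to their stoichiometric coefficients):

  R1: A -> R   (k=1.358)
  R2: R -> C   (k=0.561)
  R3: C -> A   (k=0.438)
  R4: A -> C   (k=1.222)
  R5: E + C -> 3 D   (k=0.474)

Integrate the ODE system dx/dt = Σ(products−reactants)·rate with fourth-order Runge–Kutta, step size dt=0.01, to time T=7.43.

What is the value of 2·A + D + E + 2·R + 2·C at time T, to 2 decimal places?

Check how each reaction changes W = 2·A + D + E + 2·R + 2·C (weight of products minus weight of reactants):
R1: A -> R: (2·1) − (2·1) = 2 − 2 = 0
R2: R -> C: (2·1) − (2·1) = 2 − 2 = 0
R3: C -> A: (2·1) − (2·1) = 2 − 2 = 0
R4: A -> C: (2·1) − (2·1) = 2 − 2 = 0
R5: E + C -> 3 D: (1·3) − (1·1 + 2·1) = 3 − 3 = 0
Every reaction leaves W unchanged, so W is conserved and no simulation is needed: W(T) = W(0) = 2·22.69 + 13.78 + 31.42 + 2·47.99 + 2·43.66 = 273.88

Value at T = 273.88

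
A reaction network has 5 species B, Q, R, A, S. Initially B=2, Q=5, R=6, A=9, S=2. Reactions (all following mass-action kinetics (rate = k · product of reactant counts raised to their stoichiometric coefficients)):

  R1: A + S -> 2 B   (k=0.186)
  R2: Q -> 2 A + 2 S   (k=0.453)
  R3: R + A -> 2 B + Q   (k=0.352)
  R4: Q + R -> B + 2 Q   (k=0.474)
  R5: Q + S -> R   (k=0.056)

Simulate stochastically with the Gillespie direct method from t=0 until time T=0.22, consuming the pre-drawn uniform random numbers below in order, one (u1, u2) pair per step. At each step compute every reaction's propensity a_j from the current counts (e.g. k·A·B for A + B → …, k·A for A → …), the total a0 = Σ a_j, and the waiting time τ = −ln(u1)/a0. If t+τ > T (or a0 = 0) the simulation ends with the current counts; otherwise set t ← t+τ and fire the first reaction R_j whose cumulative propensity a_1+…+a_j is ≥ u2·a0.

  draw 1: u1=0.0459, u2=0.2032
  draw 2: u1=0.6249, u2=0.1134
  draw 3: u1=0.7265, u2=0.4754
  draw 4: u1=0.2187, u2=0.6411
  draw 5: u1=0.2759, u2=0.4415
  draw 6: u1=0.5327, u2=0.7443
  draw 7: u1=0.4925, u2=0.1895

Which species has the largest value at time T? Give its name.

Dominant species at T: B

t=0.000: B=2 Q=5 R=6 A=9 S=2
Draw 1: a1=3.348, a2=2.265, a3=19.008, a4=14.220, a5=0.560, a0=39.401; τ=−ln(0.0459)/39.401=0.078 → t=0.078; u2·a0=0.2032·39.401=8.006; a1+a2=5.613 < 8.006 ≤ a1+…+a3=24.621 → R3 fires; B=4 Q=6 R=5 A=8 S=2
Draw 2: a1=2.976, a2=2.718, a3=14.080, a4=14.220, a5=0.672, a0=34.666; τ=−ln(0.6249)/34.666=0.014 → t=0.092; u2·a0=0.1134·34.666=3.931; a1=2.976 < 3.931 ≤ a1+a2=5.694 → R2 fires; B=4 Q=5 R=5 A=10 S=4
Draw 3: a1=7.440, a2=2.265, a3=17.600, a4=11.850, a5=1.120, a0=40.275; τ=−ln(0.7265)/40.275=0.008 → t=0.100; u2·a0=0.4754·40.275=19.147; a1+a2=9.705 < 19.147 ≤ a1+…+a3=27.305 → R3 fires; B=6 Q=6 R=4 A=9 S=4
Draw 4: a1=6.696, a2=2.718, a3=12.672, a4=11.376, a5=1.344, a0=34.806; τ=−ln(0.2187)/34.806=0.044 → t=0.143; u2·a0=0.6411·34.806=22.314; a1+…+a3=22.086 < 22.314 ≤ a1+…+a4=33.462 → R4 fires; B=7 Q=7 R=3 A=9 S=4
Draw 5: a1=6.696, a2=3.171, a3=9.504, a4=9.954, a5=1.568, a0=30.893; τ=−ln(0.2759)/30.893=0.042 → t=0.185; u2·a0=0.4415·30.893=13.639; a1+a2=9.867 < 13.639 ≤ a1+…+a3=19.371 → R3 fires; B=9 Q=8 R=2 A=8 S=4
Draw 6: a1=5.952, a2=3.624, a3=5.632, a4=7.584, a5=1.792, a0=24.584; τ=−ln(0.5327)/24.584=0.026 → t=0.211; u2·a0=0.7443·24.584=18.298; a1+…+a3=15.208 < 18.298 ≤ a1+…+a4=22.792 → R4 fires; B=10 Q=9 R=1 A=8 S=4
Draw 7: a1=5.952, a2=4.077, a3=2.816, a4=4.266, a5=2.016, a0=19.127; τ=−ln(0.4925)/19.127=0.037 → t=0.248 > T=0.22: stop.
At T=0.22: B=10 Q=9 R=1 A=8 S=4; the largest is B.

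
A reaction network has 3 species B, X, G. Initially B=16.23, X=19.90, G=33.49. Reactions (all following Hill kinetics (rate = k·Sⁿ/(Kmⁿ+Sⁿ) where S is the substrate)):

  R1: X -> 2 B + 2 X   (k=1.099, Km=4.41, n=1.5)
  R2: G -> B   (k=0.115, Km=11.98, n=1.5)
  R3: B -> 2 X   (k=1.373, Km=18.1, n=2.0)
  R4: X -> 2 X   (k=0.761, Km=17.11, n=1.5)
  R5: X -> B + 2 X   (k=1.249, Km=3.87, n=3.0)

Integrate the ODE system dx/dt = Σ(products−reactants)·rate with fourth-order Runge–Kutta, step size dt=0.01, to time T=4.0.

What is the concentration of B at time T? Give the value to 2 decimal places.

RK4 with dt=0.01: 400 steps to T=4.0. Trajectory (selected grid times):
t=0.00: B=16.23 X=19.90 G=33.49
t=0.44: B=17.42 X=21.64 G=33.45
t=0.89: B=18.62 X=23.47 G=33.41
t=1.33: B=19.79 X=25.32 G=33.36
t=1.78: B=20.97 X=27.26 G=33.32
t=2.22: B=22.12 X=29.20 G=33.28
t=2.67: B=23.28 X=31.22 G=33.24
t=3.11: B=24.41 X=33.24 G=33.20
t=3.56: B=25.55 X=35.34 G=33.15
t=4.00: B=26.66 X=37.42 G=33.11
Read off B at T=4.0: 26.66

B at T = 26.66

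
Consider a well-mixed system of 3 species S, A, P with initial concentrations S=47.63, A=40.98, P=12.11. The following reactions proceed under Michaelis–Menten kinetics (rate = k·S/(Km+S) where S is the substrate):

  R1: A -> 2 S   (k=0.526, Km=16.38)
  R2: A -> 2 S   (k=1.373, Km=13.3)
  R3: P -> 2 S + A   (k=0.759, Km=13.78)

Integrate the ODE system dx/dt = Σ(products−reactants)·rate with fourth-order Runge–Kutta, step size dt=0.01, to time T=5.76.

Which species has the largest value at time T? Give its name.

Dominant species at T: S

RK4 with dt=0.01: 576 steps to T=5.76. Trajectory (selected grid times):
t=0.00: S=47.63 A=40.98 P=12.11
t=0.64: S=49.89 A=40.30 P=11.88
t=1.28: S=52.13 A=39.63 P=11.66
t=1.92: S=54.36 A=38.96 P=11.44
t=2.56: S=56.58 A=38.29 P=11.22
t=3.20: S=58.78 A=37.62 P=11.00
t=3.84: S=60.98 A=36.95 P=10.79
t=4.48: S=63.16 A=36.29 P=10.58
t=5.12: S=65.32 A=35.62 P=10.37
t=5.76: S=67.47 A=34.96 P=10.16
At T=5.76: S=67.47 A=34.96 P=10.16; the largest is S.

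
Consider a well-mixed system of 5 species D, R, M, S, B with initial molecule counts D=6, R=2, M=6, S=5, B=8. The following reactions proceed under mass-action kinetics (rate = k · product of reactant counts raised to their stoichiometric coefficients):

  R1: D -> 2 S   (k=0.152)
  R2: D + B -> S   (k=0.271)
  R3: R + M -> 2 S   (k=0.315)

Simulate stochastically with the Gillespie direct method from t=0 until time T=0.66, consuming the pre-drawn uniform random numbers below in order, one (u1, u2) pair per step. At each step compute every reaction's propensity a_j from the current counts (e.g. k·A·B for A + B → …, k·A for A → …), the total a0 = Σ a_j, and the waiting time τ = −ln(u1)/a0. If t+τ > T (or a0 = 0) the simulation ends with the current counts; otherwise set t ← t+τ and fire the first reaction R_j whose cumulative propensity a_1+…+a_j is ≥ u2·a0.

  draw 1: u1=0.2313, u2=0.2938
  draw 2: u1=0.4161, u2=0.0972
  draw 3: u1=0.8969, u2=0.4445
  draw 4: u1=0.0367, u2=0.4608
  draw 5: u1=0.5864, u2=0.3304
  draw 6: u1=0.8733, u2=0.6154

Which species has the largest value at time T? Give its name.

Dominant species at T: S

t=0.000: D=6 R=2 M=6 S=5 B=8
Draw 1: a1=0.912, a2=13.008, a3=3.780, a0=17.700; τ=−ln(0.2313)/17.700=0.083 → t=0.083; u2·a0=0.2938·17.700=5.200; a1=0.912 < 5.200 ≤ a1+a2=13.920 → R2 fires; D=5 R=2 M=6 S=6 B=7
Draw 2: a1=0.760, a2=9.485, a3=3.780, a0=14.025; τ=−ln(0.4161)/14.025=0.063 → t=0.145; u2·a0=0.0972·14.025=1.363; a1=0.760 < 1.363 ≤ a1+a2=10.245 → R2 fires; D=4 R=2 M=6 S=7 B=6
Draw 3: a1=0.608, a2=6.504, a3=3.780, a0=10.892; τ=−ln(0.8969)/10.892=0.010 → t=0.155; u2·a0=0.4445·10.892=4.841; a1=0.608 < 4.841 ≤ a1+a2=7.112 → R2 fires; D=3 R=2 M=6 S=8 B=5
Draw 4: a1=0.456, a2=4.065, a3=3.780, a0=8.301; τ=−ln(0.0367)/8.301=0.398 → t=0.553; u2·a0=0.4608·8.301=3.825; a1=0.456 < 3.825 ≤ a1+a2=4.521 → R2 fires; D=2 R=2 M=6 S=9 B=4
Draw 5: a1=0.304, a2=2.168, a3=3.780, a0=6.252; τ=−ln(0.5864)/6.252=0.085 → t=0.639; u2·a0=0.3304·6.252=2.066; a1=0.304 < 2.066 ≤ a1+a2=2.472 → R2 fires; D=1 R=2 M=6 S=10 B=3
Draw 6: a1=0.152, a2=0.813, a3=3.780, a0=4.745; τ=−ln(0.8733)/4.745=0.029 → t=0.667 > T=0.66: stop.
At T=0.66: D=1 R=2 M=6 S=10 B=3; the largest is S.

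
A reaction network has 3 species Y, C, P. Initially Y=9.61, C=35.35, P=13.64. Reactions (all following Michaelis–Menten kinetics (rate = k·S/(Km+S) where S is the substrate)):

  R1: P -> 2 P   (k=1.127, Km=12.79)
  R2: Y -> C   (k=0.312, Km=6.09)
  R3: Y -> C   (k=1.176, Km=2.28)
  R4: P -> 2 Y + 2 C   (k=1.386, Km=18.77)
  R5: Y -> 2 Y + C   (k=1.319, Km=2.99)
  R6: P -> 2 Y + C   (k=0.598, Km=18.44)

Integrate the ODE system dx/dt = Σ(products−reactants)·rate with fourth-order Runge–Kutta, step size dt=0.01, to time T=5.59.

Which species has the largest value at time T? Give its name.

Dominant species at T: C

RK4 with dt=0.01: 559 steps to T=5.59. Trajectory (selected grid times):
t=0.00: Y=9.61 C=35.35 P=13.64
t=0.62: Y=10.56 C=37.57 P=13.48
t=1.24: Y=11.50 C=39.82 P=13.33
t=1.86: Y=12.44 C=42.08 P=13.17
t=2.48: Y=13.37 C=44.35 P=13.02
t=3.11: Y=14.30 C=46.68 P=12.86
t=3.73: Y=15.21 C=48.97 P=12.71
t=4.35: Y=16.11 C=51.28 P=12.56
t=4.97: Y=17.01 C=53.59 P=12.41
t=5.59: Y=17.90 C=55.91 P=12.27
At T=5.59: Y=17.90 C=55.91 P=12.27; the largest is C.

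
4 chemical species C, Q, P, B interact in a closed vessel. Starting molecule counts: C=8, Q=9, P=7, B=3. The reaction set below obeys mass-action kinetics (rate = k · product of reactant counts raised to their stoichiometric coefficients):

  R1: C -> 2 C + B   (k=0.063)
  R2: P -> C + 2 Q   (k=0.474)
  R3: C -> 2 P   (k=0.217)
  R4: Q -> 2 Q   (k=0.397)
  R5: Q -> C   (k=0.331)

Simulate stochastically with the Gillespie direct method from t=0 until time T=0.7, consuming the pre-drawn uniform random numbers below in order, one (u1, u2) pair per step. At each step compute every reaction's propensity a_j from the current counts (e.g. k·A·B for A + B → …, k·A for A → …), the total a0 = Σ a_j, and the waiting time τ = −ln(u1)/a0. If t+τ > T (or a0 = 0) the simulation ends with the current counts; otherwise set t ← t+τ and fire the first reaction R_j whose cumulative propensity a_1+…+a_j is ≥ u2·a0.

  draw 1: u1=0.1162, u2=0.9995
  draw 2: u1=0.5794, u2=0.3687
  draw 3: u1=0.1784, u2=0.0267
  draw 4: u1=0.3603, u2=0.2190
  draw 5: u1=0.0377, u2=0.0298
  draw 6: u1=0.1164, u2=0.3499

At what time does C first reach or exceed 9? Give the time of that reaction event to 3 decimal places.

t=0.000: C=8 Q=9 P=7 B=3
Draw 1: a1=0.504, a2=3.318, a3=1.736, a4=3.573, a5=2.979, a0=12.110; τ=−ln(0.1162)/12.110=0.178 → t=0.178; u2·a0=0.9995·12.110=12.104; a1+…+a4=9.131 < 12.104 ≤ a1+…+a5=12.110 → R5 fires; C=9 Q=8 P=7 B=3
Draw 2: a1=0.567, a2=3.318, a3=1.953, a4=3.176, a5=2.648, a0=11.662; τ=−ln(0.5794)/11.662=0.047 → t=0.225; u2·a0=0.3687·11.662=4.300; a1+a2=3.885 < 4.300 ≤ a1+…+a3=5.838 → R3 fires; C=8 Q=8 P=9 B=3
Draw 3: a1=0.504, a2=4.266, a3=1.736, a4=3.176, a5=2.648, a0=12.330; τ=−ln(0.1784)/12.330=0.140 → t=0.364; u2·a0=0.0267·12.330=0.329 ≤ a1=0.504 → R1 fires; C=9 Q=8 P=9 B=4
Draw 4: a1=0.567, a2=4.266, a3=1.953, a4=3.176, a5=2.648, a0=12.610; τ=−ln(0.3603)/12.610=0.081 → t=0.445; u2·a0=0.2190·12.610=2.762; a1=0.567 < 2.762 ≤ a1+a2=4.833 → R2 fires; C=10 Q=10 P=8 B=4
Draw 5: a1=0.630, a2=3.792, a3=2.170, a4=3.970, a5=3.310, a0=13.872; τ=−ln(0.0377)/13.872=0.236 → t=0.682; u2·a0=0.0298·13.872=0.413 ≤ a1=0.630 → R1 fires; C=11 Q=10 P=8 B=5
Draw 6: a1=0.693, a2=3.792, a3=2.387, a4=3.970, a5=3.310, a0=14.152; τ=−ln(0.1164)/14.152=0.152 → t=0.834 > T=0.7: stop.
C first becomes ≥ 9 when it reaches 9 at the event at t=0.178.

Threshold first reached at t = 0.178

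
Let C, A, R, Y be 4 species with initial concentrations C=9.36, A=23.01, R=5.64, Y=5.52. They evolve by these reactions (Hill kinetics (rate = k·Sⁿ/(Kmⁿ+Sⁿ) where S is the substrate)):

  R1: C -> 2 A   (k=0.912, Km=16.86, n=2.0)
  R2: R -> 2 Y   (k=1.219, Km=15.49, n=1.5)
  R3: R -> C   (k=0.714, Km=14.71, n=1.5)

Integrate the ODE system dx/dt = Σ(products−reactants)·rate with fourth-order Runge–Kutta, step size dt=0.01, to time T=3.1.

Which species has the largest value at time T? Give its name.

Dominant species at T: A

RK4 with dt=0.01: 310 steps to T=3.1. Trajectory (selected grid times):
t=0.00: C=9.36 A=23.01 R=5.64 Y=5.52
t=0.34: C=9.33 A=23.16 R=5.52 Y=5.67
t=0.69: C=9.30 A=23.31 R=5.40 Y=5.82
t=1.03: C=9.28 A=23.45 R=5.29 Y=5.95
t=1.38: C=9.25 A=23.60 R=5.17 Y=6.09
t=1.72: C=9.22 A=23.74 R=5.07 Y=6.23
t=2.07: C=9.18 A=23.89 R=4.96 Y=6.36
t=2.41: C=9.15 A=24.03 R=4.86 Y=6.49
t=2.76: C=9.12 A=24.17 R=4.75 Y=6.61
t=3.10: C=9.09 A=24.31 R=4.66 Y=6.73
At T=3.1: C=9.09 A=24.31 R=4.66 Y=6.73; the largest is A.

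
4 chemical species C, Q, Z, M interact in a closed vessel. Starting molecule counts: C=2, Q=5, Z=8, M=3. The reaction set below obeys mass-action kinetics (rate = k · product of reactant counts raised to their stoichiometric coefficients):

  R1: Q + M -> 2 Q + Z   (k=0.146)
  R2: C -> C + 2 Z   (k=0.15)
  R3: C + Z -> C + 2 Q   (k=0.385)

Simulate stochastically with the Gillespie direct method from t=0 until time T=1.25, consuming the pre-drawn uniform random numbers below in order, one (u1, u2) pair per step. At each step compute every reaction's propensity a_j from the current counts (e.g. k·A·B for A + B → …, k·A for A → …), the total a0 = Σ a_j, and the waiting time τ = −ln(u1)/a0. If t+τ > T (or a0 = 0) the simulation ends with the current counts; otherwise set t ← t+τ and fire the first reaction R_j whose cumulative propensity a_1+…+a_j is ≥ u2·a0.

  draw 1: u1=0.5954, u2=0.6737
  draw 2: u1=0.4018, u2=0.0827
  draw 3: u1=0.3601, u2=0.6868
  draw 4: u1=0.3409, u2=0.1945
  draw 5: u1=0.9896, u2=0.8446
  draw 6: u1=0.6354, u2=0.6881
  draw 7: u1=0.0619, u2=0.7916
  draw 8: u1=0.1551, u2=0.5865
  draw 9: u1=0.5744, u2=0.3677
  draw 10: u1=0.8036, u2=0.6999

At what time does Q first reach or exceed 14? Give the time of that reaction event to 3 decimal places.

Threshold first reached at t = 0.466

t=0.000: C=2 Q=5 Z=8 M=3
Draw 1: a1=2.190, a2=0.300, a3=6.160, a0=8.650; τ=−ln(0.5954)/8.650=0.060 → t=0.060; u2·a0=0.6737·8.650=5.828; a1+a2=2.490 < 5.828 ≤ a1+…+a3=8.650 → R3 fires; C=2 Q=7 Z=7 M=3
Draw 2: a1=3.066, a2=0.300, a3=5.390, a0=8.756; τ=−ln(0.4018)/8.756=0.104 → t=0.164; u2·a0=0.0827·8.756=0.724 ≤ a1=3.066 → R1 fires; C=2 Q=8 Z=8 M=2
Draw 3: a1=2.336, a2=0.300, a3=6.160, a0=8.796; τ=−ln(0.3601)/8.796=0.116 → t=0.280; u2·a0=0.6868·8.796=6.041; a1+a2=2.636 < 6.041 ≤ a1+…+a3=8.796 → R3 fires; C=2 Q=10 Z=7 M=2
Draw 4: a1=2.920, a2=0.300, a3=5.390, a0=8.610; τ=−ln(0.3409)/8.610=0.125 → t=0.405; u2·a0=0.1945·8.610=1.675 ≤ a1=2.920 → R1 fires; C=2 Q=11 Z=8 M=1
Draw 5: a1=1.606, a2=0.300, a3=6.160, a0=8.066; τ=−ln(0.9896)/8.066=0.001 → t=0.406; u2·a0=0.8446·8.066=6.813; a1+a2=1.906 < 6.813 ≤ a1+…+a3=8.066 → R3 fires; C=2 Q=13 Z=7 M=1
Draw 6: a1=1.898, a2=0.300, a3=5.390, a0=7.588; τ=−ln(0.6354)/7.588=0.060 → t=0.466; u2·a0=0.6881·7.588=5.221; a1+a2=2.198 < 5.221 ≤ a1+…+a3=7.588 → R3 fires; C=2 Q=15 Z=6 M=1
Draw 7: a1=2.190, a2=0.300, a3=4.620, a0=7.110; τ=−ln(0.0619)/7.110=0.391 → t=0.858; u2·a0=0.7916·7.110=5.628; a1+a2=2.490 < 5.628 ≤ a1+…+a3=7.110 → R3 fires; C=2 Q=17 Z=5 M=1
Draw 8: a1=2.482, a2=0.300, a3=3.850, a0=6.632; τ=−ln(0.1551)/6.632=0.281 → t=1.139; u2·a0=0.5865·6.632=3.890; a1+a2=2.782 < 3.890 ≤ a1+…+a3=6.632 → R3 fires; C=2 Q=19 Z=4 M=1
Draw 9: a1=2.774, a2=0.300, a3=3.080, a0=6.154; τ=−ln(0.5744)/6.154=0.090 → t=1.229; u2·a0=0.3677·6.154=2.263 ≤ a1=2.774 → R1 fires; C=2 Q=20 Z=5 M=0
Draw 10: a1=0.000, a2=0.300, a3=3.850, a0=4.150; τ=−ln(0.8036)/4.150=0.053 → t=1.281 > T=1.25: stop.
Q first becomes ≥ 14 when it reaches 15 at the event at t=0.466.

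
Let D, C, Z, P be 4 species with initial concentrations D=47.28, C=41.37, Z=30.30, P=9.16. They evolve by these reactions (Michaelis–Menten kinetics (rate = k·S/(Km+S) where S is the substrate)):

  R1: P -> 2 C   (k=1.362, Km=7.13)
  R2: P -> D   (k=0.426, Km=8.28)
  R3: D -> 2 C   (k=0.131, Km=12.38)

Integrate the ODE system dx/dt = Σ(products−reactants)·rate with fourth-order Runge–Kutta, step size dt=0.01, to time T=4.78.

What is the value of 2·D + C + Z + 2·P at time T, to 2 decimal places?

Value at T = 184.55

Check how each reaction changes W = 2·D + C + Z + 2·P (weight of products minus weight of reactants):
R1: P -> 2 C: (1·2) − (2·1) = 2 − 2 = 0
R2: P -> D: (2·1) − (2·1) = 2 − 2 = 0
R3: D -> 2 C: (1·2) − (2·1) = 2 − 2 = 0
Every reaction leaves W unchanged, so W is conserved and no simulation is needed: W(T) = W(0) = 2·47.28 + 41.37 + 30.30 + 2·9.16 = 184.55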